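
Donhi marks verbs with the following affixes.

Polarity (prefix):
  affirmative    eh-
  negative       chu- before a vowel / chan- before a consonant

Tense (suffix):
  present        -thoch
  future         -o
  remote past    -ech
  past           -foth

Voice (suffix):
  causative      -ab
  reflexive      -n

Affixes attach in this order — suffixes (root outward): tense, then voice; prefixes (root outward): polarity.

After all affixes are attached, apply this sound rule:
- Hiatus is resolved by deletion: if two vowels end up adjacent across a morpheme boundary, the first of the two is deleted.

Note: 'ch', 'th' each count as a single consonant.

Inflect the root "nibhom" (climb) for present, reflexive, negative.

Attach tense present -thoch → nibhomthoch.
Attach polarity negative chan- (before consonant 'n') → channibhomthoch.
Attach voice reflexive -n → channibhomthochn.
Vowel deletion: no change.

channibhomthochn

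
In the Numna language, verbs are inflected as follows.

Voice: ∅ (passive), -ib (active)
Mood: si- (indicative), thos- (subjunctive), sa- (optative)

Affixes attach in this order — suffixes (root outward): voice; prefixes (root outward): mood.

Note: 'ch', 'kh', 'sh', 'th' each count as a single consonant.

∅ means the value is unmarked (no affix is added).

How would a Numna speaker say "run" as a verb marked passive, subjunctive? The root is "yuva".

Attach mood subjunctive thos- → thosyuva.
voice = passive: zero marking, form stays thosyuva.

thosyuva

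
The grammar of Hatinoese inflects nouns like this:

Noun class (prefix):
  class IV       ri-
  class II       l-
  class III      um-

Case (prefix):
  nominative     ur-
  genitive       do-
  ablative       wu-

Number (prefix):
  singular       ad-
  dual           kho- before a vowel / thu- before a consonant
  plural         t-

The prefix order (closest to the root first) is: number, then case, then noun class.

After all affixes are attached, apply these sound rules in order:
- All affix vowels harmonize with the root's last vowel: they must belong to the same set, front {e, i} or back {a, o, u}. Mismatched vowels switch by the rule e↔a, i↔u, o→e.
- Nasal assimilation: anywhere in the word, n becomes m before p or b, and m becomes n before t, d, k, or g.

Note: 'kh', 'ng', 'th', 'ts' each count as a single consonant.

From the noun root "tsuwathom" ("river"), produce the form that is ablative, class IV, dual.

ruwuthutsuwathom

Attach number dual thu- (before consonant 'ts') → thutsuwathom.
Attach case ablative wu- → wuthutsuwathom.
Attach noun class class IV ri- → riwuthutsuwathom.
Apply vowel harmony: riwuthutsuwathom → ruwuthutsuwathom.
Nasal assimilation: no change.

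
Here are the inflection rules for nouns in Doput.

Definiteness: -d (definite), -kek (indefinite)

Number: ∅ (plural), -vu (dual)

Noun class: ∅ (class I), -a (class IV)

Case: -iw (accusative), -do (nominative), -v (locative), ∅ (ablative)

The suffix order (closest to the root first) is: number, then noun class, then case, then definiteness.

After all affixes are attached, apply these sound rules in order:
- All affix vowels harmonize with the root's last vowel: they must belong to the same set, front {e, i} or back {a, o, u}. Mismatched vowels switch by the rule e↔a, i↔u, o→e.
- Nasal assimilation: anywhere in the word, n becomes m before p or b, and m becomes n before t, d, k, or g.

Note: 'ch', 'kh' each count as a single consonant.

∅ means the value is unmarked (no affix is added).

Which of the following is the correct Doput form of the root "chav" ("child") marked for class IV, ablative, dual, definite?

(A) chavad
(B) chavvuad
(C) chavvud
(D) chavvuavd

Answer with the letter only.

B

Attach number dual -vu → chavvu.
Attach noun class class IV -a → chavvua.
case = ablative: zero marking, form stays chavvua.
Attach definiteness definite -d → chavvuad.
Vowel harmony: no change.
Nasal assimilation: no change.
So the correct form is chavvuad, option (B).
(D) chavvuavd is wrong: it uses locative instead of ablative for case.
(C) chavvud is wrong: it uses class I instead of class IV for noun class.
(A) chavad is wrong: it uses plural instead of dual for number.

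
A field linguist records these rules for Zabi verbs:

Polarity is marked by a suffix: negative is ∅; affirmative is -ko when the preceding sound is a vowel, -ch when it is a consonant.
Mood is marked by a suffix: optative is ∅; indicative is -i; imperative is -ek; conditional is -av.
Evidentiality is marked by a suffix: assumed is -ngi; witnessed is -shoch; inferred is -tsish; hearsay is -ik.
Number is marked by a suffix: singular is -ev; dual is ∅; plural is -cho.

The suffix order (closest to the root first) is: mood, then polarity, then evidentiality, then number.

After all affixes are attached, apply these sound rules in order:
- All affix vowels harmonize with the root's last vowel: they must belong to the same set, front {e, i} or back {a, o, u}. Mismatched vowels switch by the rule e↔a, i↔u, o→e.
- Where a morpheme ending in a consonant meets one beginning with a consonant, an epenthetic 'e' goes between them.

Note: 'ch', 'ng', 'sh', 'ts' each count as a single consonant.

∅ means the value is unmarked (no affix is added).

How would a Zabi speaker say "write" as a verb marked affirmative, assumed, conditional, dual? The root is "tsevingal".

tsevingalavechengu

Attach mood conditional -av → tsevingalav.
Attach polarity affirmative -ch (after consonant 'v') → tsevingalavch.
Attach evidentiality assumed -ngi → tsevingalavchngi.
number = dual: zero marking, form stays tsevingalavchngi.
Apply vowel harmony: tsevingalavchngi → tsevingalavchngu.
Apply epenthesis: tsevingalavchngu → tsevingalavechengu.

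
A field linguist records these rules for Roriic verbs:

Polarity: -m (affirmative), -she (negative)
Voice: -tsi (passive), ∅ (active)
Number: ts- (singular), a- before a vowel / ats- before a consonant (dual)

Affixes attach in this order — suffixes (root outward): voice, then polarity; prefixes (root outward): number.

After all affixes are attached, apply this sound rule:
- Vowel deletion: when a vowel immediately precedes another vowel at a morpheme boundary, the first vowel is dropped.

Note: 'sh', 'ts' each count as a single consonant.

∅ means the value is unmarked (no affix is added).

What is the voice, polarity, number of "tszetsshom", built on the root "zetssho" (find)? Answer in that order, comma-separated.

Segment: ts-zetssho-m.
voice: ∅ → active.
polarity: -m → affirmative.
number: ts- → singular.

active, affirmative, singular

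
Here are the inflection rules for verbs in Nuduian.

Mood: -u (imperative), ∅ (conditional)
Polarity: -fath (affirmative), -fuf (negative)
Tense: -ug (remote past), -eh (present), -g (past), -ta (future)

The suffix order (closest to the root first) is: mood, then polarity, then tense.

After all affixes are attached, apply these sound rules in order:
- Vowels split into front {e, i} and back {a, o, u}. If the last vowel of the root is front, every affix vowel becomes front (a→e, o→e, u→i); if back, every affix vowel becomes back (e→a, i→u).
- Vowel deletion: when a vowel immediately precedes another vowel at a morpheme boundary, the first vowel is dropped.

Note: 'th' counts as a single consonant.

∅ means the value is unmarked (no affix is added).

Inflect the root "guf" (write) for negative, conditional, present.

mood = conditional: zero marking, form stays guf.
Attach polarity negative -fuf → guffuf.
Attach tense present -eh → guffufeh.
Apply vowel harmony: guffufeh → guffufah.
Vowel deletion: no change.

guffufah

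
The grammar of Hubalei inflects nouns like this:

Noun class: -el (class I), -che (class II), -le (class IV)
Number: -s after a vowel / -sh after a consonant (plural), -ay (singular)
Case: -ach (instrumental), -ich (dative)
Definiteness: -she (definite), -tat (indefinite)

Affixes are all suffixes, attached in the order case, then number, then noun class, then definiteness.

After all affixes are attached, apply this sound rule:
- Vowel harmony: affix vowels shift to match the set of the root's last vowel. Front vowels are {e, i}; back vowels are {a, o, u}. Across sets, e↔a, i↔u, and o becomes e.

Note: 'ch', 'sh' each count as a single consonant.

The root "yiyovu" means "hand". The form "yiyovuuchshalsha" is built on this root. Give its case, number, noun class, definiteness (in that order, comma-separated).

Segment: yiyovu-ich-sh-el-she.
case: -ich → dative.
number: -s/sh → plural.
noun class: -el → class I.
definiteness: -she → definite.

dative, plural, class I, definite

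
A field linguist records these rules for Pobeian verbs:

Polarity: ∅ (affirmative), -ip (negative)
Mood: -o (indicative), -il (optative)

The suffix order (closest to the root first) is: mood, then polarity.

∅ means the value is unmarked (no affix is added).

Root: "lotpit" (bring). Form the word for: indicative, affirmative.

lotpito

Attach mood indicative -o → lotpito.
polarity = affirmative: zero marking, form stays lotpito.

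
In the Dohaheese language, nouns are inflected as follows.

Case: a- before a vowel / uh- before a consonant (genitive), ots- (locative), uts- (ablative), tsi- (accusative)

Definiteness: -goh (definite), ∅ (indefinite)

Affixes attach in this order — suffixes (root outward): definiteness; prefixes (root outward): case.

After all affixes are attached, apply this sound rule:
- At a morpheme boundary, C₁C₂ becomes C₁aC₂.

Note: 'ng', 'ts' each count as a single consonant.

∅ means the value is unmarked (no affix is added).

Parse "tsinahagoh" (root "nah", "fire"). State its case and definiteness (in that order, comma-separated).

accusative, definite

Segment: tsi-nah-goh.
case: tsi- → accusative.
definiteness: -goh → definite.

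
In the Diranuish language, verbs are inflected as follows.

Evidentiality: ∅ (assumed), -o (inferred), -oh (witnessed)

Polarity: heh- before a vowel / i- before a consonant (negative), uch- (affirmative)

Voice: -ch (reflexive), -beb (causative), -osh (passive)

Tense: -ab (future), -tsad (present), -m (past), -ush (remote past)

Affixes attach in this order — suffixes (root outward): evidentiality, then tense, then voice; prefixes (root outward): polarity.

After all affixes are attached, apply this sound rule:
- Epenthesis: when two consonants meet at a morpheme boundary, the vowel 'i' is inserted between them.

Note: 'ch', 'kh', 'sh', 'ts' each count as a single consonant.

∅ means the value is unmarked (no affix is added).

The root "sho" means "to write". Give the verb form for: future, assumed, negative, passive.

evidentiality = assumed: zero marking, form stays sho.
Attach tense future -ab → shoab.
Attach voice passive -osh → shoabosh.
Attach polarity negative i- (before consonant 'sh') → ishoabosh.
Epenthesis: no change.

ishoabosh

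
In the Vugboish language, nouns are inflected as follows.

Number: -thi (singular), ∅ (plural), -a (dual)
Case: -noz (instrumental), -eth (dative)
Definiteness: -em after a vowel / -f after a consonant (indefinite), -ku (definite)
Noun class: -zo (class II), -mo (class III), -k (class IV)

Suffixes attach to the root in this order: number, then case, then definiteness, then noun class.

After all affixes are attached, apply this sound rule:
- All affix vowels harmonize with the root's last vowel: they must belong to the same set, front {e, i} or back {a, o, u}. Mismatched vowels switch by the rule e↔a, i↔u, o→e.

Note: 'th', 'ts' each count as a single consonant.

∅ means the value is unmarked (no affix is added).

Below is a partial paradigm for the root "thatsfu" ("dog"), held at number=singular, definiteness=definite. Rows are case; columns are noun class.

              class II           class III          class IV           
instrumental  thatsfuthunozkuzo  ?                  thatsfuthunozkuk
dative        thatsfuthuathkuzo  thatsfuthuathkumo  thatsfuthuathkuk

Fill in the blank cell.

thatsfuthunozkumo

Attach number singular -thi → thatsfuthi.
Attach case instrumental -noz → thatsfuthinoz.
Attach definiteness definite -ku → thatsfuthinozku.
Attach noun class class III -mo → thatsfuthinozkumo.
Apply vowel harmony: thatsfuthinozkumo → thatsfuthunozkumo.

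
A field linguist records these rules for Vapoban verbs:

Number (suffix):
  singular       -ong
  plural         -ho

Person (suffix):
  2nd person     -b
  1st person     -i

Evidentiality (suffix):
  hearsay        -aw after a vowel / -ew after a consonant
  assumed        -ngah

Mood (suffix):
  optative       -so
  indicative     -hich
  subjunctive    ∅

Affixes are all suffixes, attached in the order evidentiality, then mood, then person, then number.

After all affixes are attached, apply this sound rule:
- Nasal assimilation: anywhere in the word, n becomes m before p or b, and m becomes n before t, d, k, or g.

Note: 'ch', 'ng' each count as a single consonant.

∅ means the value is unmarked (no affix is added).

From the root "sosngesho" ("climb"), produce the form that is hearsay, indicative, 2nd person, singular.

sosngeshoawhichbong

Attach evidentiality hearsay -aw (after vowel 'o') → sosngeshoaw.
Attach mood indicative -hich → sosngeshoawhich.
Attach person 2nd person -b → sosngeshoawhichb.
Attach number singular -ong → sosngeshoawhichbong.
Nasal assimilation: no change.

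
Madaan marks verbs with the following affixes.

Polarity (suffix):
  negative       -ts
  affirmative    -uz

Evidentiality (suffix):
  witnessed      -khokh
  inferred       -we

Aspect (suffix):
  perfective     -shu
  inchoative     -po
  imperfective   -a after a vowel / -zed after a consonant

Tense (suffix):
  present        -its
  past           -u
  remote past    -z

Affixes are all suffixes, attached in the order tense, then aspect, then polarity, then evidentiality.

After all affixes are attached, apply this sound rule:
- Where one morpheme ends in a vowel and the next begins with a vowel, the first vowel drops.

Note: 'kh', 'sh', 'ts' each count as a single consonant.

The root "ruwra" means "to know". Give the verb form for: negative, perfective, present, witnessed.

Attach tense present -its → ruwraits.
Attach aspect perfective -shu → ruwraitsshu.
Attach polarity negative -ts → ruwraitsshuts.
Attach evidentiality witnessed -khokh → ruwraitsshutskhokh.
Apply vowel deletion: ruwraitsshutskhokh → ruwritsshutskhokh.

ruwritsshutskhokh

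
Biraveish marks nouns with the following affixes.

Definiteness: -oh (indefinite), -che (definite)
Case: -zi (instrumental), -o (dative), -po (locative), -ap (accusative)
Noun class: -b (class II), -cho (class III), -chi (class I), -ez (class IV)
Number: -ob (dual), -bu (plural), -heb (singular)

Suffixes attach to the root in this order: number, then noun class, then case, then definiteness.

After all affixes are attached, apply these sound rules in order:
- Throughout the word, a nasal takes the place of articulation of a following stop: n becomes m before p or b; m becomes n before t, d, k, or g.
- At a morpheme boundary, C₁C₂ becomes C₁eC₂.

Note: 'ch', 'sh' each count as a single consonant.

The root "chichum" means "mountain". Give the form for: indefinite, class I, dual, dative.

chichumobechiooh

Attach number dual -ob → chichumob.
Attach noun class class I -chi → chichumobchi.
Attach case dative -o → chichumobchio.
Attach definiteness indefinite -oh → chichumobchiooh.
Nasal assimilation: no change.
Apply epenthesis: chichumobchiooh → chichumobechiooh.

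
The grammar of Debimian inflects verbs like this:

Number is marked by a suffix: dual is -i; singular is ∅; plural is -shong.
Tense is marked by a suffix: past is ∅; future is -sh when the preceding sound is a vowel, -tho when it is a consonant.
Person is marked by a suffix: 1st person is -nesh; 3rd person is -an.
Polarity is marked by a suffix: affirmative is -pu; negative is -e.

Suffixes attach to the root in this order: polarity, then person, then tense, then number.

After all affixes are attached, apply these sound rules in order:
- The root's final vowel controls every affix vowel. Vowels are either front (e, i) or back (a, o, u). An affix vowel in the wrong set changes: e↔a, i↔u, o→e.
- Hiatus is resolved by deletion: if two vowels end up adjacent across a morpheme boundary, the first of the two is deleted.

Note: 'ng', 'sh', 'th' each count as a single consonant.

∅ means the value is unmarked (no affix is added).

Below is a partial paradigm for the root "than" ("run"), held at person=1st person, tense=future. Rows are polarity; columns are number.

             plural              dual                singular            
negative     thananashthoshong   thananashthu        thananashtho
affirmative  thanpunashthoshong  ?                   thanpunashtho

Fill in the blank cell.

Attach polarity affirmative -pu → thanpu.
Attach person 1st person -nesh → thanpunesh.
Attach tense future -tho (after consonant 'sh') → thanpuneshtho.
Attach number dual -i → thanpuneshthoi.
Apply vowel harmony: thanpuneshthoi → thanpunashthou.
Apply vowel deletion: thanpunashthou → thanpunashthu.

thanpunashthu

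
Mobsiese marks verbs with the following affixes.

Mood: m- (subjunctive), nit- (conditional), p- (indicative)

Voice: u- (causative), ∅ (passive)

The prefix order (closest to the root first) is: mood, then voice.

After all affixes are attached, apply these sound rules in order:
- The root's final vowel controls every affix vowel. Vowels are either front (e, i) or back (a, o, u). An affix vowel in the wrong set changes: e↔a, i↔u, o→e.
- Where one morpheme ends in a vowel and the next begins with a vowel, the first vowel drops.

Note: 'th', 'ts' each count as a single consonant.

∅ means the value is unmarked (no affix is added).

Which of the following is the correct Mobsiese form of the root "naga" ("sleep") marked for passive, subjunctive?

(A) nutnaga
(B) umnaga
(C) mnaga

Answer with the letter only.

Attach mood subjunctive m- → mnaga.
voice = passive: zero marking, form stays mnaga.
Vowel harmony: no change.
Vowel deletion: no change.
So the correct form is mnaga, option (C).
(A) nutnaga is wrong: it uses conditional instead of subjunctive for mood.
(B) umnaga is wrong: it uses causative instead of passive for voice.

C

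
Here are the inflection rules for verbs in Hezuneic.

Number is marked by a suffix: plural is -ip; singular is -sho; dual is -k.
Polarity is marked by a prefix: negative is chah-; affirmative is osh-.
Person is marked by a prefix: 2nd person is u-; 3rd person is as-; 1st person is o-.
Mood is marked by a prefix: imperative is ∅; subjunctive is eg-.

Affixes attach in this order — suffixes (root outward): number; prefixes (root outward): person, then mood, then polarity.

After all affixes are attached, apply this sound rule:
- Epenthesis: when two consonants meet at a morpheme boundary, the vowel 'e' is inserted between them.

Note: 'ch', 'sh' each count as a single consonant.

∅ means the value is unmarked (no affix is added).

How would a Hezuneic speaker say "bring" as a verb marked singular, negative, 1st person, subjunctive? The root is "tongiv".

chahegotongivesho

Attach person 1st person o- → otongiv.
Attach mood subjunctive eg- → egotongiv.
Attach number singular -sho → egotongivsho.
Attach polarity negative chah- → chahegotongivsho.
Apply epenthesis: chahegotongivsho → chahegotongivesho.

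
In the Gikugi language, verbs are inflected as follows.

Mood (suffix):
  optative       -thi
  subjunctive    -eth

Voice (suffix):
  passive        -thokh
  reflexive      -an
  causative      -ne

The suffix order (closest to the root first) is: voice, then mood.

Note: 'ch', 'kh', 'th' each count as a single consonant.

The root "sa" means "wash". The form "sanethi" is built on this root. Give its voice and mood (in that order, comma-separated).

causative, optative

Segment: sa-ne-thi.
voice: -ne → causative.
mood: -thi → optative.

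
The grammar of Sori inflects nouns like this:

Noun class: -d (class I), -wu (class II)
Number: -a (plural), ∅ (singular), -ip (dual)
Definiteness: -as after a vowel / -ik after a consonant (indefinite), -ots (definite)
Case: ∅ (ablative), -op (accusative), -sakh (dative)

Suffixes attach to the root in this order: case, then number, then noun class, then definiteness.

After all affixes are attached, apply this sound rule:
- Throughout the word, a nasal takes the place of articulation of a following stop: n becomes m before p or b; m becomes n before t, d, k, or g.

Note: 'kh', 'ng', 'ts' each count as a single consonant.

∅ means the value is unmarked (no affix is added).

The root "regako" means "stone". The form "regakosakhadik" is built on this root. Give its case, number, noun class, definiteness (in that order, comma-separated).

dative, plural, class I, indefinite

Segment: regako-sakh-a-d-ik.
case: -sakh → dative.
number: -a → plural.
noun class: -d → class I.
definiteness: -as/ik → indefinite.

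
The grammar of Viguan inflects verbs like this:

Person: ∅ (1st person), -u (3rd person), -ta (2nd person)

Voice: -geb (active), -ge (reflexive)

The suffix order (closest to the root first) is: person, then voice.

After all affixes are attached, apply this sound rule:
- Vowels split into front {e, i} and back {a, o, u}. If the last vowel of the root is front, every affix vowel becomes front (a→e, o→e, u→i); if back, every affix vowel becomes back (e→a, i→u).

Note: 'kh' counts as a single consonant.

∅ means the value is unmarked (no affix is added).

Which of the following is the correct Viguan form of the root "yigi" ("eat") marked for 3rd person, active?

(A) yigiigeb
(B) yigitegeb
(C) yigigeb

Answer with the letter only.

Attach person 3rd person -u → yigiu.
Attach voice active -geb → yigiugeb.
Apply vowel harmony: yigiugeb → yigiigeb.
So the correct form is yigiigeb, option (A).
(C) yigigeb is wrong: it uses 1st person instead of 3rd person for person.
(B) yigitegeb is wrong: it uses 2nd person instead of 3rd person for person.

A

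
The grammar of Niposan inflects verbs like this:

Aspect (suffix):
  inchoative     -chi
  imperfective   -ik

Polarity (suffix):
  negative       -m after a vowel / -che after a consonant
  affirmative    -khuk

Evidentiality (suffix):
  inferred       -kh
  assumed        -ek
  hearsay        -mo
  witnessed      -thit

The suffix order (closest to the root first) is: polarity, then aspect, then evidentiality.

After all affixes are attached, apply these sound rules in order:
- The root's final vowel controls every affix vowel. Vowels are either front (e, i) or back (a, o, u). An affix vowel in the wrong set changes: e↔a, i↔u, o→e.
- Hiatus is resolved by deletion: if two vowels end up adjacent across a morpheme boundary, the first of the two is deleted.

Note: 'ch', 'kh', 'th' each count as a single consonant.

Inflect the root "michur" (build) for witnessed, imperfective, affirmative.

Attach polarity affirmative -khuk → michurkhuk.
Attach aspect imperfective -ik → michurkhukik.
Attach evidentiality witnessed -thit → michurkhukikthit.
Apply vowel harmony: michurkhukikthit → michurkhukukthut.
Vowel deletion: no change.

michurkhukukthut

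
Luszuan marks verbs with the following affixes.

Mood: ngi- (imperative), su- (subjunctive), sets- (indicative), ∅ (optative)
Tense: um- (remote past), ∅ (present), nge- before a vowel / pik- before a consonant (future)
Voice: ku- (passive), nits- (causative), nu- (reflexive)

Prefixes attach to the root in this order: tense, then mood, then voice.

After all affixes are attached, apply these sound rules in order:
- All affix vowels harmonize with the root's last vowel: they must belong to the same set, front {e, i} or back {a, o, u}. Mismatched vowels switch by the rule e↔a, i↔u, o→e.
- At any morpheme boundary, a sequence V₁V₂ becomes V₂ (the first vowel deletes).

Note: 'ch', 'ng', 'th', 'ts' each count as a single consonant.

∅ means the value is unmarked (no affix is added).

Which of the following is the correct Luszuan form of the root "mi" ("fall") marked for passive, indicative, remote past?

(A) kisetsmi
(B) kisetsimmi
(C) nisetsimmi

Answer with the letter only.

Attach tense remote past um- → ummi.
Attach mood indicative sets- → setsummi.
Attach voice passive ku- → kusetsummi.
Apply vowel harmony: kusetsummi → kisetsimmi.
Vowel deletion: no change.
So the correct form is kisetsimmi, option (B).
(C) nisetsimmi is wrong: it uses reflexive instead of passive for voice.
(A) kisetsmi is wrong: it uses present instead of remote past for tense.

B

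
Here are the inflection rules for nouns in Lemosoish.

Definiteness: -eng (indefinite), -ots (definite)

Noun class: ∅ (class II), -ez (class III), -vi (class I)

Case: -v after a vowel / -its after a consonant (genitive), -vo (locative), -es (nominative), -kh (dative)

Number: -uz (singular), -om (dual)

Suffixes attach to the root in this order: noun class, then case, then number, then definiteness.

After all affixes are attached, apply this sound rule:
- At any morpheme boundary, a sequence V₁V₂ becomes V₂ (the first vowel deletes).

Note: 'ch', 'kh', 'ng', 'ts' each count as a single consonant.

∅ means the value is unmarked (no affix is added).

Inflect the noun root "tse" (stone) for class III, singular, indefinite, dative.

tsezkhuzeng

Attach noun class class III -ez → tseez.
Attach case dative -kh → tseezkh.
Attach number singular -uz → tseezkhuz.
Attach definiteness indefinite -eng → tseezkhuzeng.
Apply vowel deletion: tseezkhuzeng → tsezkhuzeng.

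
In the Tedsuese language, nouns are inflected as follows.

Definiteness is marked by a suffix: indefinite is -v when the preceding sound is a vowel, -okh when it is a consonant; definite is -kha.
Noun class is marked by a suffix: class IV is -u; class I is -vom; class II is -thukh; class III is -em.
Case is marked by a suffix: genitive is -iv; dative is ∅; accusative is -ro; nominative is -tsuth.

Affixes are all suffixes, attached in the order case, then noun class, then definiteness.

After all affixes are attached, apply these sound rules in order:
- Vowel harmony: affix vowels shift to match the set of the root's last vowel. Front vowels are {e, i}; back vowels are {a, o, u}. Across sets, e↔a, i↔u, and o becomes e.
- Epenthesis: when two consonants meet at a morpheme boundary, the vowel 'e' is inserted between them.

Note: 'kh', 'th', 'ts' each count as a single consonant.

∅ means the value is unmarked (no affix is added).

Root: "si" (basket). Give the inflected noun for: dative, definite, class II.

case = dative: zero marking, form stays si.
Attach noun class class II -thukh → sithukh.
Attach definiteness definite -kha → sithukhkha.
Apply vowel harmony: sithukhkha → sithikhkhe.
Apply epenthesis: sithikhkhe → sithikhekhe.

sithikhekhe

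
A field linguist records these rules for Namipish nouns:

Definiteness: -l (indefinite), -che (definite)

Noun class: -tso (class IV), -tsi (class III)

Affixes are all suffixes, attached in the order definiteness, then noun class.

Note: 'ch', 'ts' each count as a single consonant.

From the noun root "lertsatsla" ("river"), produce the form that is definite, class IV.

Attach definiteness definite -che → lertsatslache.
Attach noun class class IV -tso → lertsatslachetso.

lertsatslachetso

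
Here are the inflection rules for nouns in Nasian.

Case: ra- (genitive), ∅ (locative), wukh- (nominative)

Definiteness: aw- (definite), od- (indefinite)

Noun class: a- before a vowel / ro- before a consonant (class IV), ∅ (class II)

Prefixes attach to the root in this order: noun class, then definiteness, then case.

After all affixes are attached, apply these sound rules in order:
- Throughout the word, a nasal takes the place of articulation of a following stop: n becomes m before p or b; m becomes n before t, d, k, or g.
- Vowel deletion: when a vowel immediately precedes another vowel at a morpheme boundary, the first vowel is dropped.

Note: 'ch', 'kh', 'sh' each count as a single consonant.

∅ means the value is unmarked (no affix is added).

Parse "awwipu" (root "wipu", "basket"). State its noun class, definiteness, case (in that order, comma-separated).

class II, definite, locative

Segment: aw-wipu.
noun class: ∅ → class II.
definiteness: aw- → definite.
case: ∅ → locative.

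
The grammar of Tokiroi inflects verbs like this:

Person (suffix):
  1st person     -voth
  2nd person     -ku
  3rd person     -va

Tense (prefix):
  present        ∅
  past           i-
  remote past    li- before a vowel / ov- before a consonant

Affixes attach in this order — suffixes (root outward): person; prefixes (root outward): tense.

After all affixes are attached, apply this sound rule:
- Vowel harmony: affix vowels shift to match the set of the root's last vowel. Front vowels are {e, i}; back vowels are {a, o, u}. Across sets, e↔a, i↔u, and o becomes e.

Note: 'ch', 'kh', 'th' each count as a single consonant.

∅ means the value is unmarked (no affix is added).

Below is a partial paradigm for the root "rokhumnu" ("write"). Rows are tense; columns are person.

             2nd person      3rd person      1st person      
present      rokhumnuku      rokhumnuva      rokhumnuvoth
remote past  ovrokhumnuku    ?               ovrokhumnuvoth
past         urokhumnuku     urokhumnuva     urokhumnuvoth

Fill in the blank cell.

Attach tense remote past ov- (before consonant 'r') → ovrokhumnu.
Attach person 3rd person -va → ovrokhumnuva.
Vowel harmony: no change.

ovrokhumnuva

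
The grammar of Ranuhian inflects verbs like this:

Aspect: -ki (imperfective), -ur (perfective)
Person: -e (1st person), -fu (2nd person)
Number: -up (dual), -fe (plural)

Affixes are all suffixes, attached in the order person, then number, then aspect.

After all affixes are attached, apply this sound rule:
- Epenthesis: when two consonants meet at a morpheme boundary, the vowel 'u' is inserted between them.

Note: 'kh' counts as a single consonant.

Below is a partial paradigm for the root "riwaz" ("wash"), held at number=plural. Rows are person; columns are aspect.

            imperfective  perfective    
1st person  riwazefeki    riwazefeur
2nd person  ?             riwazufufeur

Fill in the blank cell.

riwazufufeki

Attach person 2nd person -fu → riwazfu.
Attach number plural -fe → riwazfufe.
Attach aspect imperfective -ki → riwazfufeki.
Apply epenthesis: riwazfufeki → riwazufufeki.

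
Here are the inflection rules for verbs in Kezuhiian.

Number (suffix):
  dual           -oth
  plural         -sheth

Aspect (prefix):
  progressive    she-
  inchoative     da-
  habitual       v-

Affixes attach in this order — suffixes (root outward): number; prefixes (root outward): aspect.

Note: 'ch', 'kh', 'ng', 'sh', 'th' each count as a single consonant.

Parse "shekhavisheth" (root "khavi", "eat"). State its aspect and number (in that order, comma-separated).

progressive, plural

Segment: she-khavi-sheth.
aspect: she- → progressive.
number: -sheth → plural.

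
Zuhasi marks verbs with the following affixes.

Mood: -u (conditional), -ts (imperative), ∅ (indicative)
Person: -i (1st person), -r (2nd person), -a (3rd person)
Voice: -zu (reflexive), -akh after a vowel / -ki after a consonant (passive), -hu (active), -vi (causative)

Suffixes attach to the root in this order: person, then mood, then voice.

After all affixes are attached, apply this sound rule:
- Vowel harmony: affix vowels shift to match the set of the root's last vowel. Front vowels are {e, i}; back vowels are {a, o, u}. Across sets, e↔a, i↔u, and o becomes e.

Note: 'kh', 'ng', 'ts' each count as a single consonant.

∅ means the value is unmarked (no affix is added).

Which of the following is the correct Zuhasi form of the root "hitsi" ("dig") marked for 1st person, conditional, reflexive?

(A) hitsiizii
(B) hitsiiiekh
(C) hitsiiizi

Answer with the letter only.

C

Attach person 1st person -i → hitsii.
Attach mood conditional -u → hitsiiu.
Attach voice reflexive -zu → hitsiiuzu.
Apply vowel harmony: hitsiiuzu → hitsiiizi.
So the correct form is hitsiiizi, option (C).
(B) hitsiiiekh is wrong: it uses passive instead of reflexive for voice.
(A) hitsiizii is wrong: it has the affixes in the wrong order.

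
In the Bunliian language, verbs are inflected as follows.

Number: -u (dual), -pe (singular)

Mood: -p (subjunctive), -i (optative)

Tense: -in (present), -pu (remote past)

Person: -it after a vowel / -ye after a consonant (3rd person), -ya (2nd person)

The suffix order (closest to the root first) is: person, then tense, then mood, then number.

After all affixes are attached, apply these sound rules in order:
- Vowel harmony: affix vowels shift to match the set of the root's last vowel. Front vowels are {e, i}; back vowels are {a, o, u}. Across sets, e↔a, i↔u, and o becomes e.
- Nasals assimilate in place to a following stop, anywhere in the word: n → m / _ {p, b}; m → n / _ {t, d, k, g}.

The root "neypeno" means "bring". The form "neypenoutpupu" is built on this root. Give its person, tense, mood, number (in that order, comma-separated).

Segment: neypeno-it-pu-p-u.
person: -it/ye → 3rd person.
tense: -pu → remote past.
mood: -p → subjunctive.
number: -u → dual.

3rd person, remote past, subjunctive, dual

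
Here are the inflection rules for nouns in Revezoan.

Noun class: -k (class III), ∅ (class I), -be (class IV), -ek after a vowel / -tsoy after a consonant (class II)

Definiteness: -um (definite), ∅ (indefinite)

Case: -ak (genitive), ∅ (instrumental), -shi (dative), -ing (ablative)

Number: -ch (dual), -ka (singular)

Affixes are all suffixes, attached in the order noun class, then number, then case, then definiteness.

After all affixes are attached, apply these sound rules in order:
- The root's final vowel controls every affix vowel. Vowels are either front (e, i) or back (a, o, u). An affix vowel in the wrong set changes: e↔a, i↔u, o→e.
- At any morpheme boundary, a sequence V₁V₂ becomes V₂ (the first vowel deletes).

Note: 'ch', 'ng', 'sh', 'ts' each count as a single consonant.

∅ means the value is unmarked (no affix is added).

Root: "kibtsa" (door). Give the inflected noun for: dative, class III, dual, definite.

kibtsakchshum

Attach noun class class III -k → kibtsak.
Attach number dual -ch → kibtsakch.
Attach case dative -shi → kibtsakchshi.
Attach definiteness definite -um → kibtsakchshium.
Apply vowel harmony: kibtsakchshium → kibtsakchshuum.
Apply vowel deletion: kibtsakchshuum → kibtsakchshum.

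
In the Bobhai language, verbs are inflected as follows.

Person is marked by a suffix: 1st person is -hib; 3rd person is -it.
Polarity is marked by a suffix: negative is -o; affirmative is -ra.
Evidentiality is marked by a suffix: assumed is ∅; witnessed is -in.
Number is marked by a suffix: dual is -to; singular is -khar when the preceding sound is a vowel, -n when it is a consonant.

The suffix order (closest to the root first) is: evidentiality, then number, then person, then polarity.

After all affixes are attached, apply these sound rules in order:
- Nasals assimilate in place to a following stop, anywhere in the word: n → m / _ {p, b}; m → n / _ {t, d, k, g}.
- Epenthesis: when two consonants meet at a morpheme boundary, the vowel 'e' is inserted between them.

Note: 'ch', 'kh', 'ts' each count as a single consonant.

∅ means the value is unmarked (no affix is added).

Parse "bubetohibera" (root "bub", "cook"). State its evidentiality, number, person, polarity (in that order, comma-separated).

Segment: bub-to-hib-ra.
evidentiality: ∅ → assumed.
number: -to → dual.
person: -hib → 1st person.
polarity: -ra → affirmative.

assumed, dual, 1st person, affirmative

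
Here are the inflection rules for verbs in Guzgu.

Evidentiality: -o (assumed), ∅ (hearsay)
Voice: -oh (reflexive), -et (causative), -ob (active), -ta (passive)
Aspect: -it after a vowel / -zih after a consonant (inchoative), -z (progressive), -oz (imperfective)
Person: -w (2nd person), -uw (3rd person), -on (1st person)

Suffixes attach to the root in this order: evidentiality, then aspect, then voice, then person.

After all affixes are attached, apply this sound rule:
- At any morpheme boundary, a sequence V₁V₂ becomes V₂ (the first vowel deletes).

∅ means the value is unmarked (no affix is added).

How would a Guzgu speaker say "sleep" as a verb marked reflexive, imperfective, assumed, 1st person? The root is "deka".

dekozohon

Attach evidentiality assumed -o → dekao.
Attach aspect imperfective -oz → dekaooz.
Attach voice reflexive -oh → dekaoozoh.
Attach person 1st person -on → dekaoozohon.
Apply vowel deletion: dekaoozohon → dekozohon.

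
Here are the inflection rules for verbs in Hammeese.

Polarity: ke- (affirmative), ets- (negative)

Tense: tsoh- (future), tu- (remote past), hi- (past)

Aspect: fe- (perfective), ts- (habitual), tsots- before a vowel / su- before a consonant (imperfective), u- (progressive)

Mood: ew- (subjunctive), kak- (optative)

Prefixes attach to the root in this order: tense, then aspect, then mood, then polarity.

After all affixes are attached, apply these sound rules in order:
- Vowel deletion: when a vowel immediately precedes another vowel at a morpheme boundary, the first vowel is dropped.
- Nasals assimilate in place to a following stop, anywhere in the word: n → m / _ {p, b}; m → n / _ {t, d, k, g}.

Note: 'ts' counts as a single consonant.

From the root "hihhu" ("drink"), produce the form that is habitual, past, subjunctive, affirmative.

kewtshihihhu

Attach tense past hi- → hihihhu.
Attach aspect habitual ts- → tshihihhu.
Attach mood subjunctive ew- → ewtshihihhu.
Attach polarity affirmative ke- → keewtshihihhu.
Apply vowel deletion: keewtshihihhu → kewtshihihhu.
Nasal assimilation: no change.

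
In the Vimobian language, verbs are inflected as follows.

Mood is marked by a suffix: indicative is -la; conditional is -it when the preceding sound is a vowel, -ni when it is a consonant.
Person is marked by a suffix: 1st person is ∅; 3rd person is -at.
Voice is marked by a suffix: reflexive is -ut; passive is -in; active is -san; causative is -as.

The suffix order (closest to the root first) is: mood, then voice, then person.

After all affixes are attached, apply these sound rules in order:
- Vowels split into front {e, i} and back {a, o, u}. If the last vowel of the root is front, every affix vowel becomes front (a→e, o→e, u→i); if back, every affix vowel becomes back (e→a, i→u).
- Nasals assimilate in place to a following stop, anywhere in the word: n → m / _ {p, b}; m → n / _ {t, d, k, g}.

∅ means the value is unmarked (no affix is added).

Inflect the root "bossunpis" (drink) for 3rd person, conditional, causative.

bossumpisnieset

Attach mood conditional -ni (after consonant 's') → bossunpisni.
Attach voice causative -as → bossunpisnias.
Attach person 3rd person -at → bossunpisniasat.
Apply vowel harmony: bossunpisniasat → bossunpisnieset.
Apply nasal assimilation: bossunpisnieset → bossumpisnieset.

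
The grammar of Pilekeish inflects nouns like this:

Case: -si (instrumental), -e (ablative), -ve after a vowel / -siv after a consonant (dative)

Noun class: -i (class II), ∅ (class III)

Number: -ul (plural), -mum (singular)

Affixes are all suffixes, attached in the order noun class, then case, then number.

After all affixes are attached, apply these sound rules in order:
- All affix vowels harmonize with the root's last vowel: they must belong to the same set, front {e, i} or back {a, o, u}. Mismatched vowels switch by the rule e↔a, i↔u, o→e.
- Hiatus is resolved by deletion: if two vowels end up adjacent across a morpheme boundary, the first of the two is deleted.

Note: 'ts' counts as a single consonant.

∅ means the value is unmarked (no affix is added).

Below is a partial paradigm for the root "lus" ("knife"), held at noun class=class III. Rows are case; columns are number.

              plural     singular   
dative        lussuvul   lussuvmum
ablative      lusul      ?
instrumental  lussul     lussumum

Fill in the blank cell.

noun class = class III: zero marking, form stays lus.
Attach case ablative -e → luse.
Attach number singular -mum → lusemum.
Apply vowel harmony: lusemum → lusamum.
Vowel deletion: no change.

lusamum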